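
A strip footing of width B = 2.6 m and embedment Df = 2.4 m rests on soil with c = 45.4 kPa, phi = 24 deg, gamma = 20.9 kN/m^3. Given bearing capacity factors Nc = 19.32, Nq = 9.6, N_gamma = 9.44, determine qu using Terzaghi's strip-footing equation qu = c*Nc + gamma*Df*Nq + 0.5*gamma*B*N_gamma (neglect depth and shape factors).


Compute qu = c*Nc + gamma*Df*Nq + 0.5*gamma*B*N_gamma
Term 1: 45.4 * 19.32 = 877.128
Term 2: 20.9 * 2.4 * 9.6 = 481.536
Term 3: 0.5 * 20.9 * 2.6 * 9.44 = 256.4848
qu = 877.128 + 481.536 + 256.4848
qu = 1615.15 kPa


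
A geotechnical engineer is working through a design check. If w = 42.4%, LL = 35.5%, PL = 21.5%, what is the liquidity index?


First compute the plasticity index:
PI = LL - PL = 35.5 - 21.5 = 14.0
Then compute the liquidity index:
LI = (w - PL) / PI
LI = (42.4 - 21.5) / 14.0
LI = 1.493


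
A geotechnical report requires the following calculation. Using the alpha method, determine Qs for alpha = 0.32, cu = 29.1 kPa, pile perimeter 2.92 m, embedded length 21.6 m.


Using Qs = alpha * cu * perimeter * L
Qs = 0.32 * 29.1 * 2.92 * 21.6
Qs = 587.33 kN


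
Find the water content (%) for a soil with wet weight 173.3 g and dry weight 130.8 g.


Using w = (m_wet - m_dry) / m_dry * 100
m_wet - m_dry = 173.3 - 130.8 = 42.5 g
w = 42.5 / 130.8 * 100
w = 32.49 %


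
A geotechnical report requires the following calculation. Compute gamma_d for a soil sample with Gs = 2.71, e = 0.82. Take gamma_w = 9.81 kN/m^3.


Using gamma_d = Gs * gamma_w / (1 + e)
gamma_d = 2.71 * 9.81 / (1 + 0.82)
gamma_d = 2.71 * 9.81 / 1.82
gamma_d = 14.607 kN/m^3


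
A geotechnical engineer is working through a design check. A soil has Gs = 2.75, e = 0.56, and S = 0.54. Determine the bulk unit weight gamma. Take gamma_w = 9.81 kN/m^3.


Result: 19.195 kN/m^3

Derivation:
Using gamma = gamma_w * (Gs + S*e) / (1 + e)
Numerator: Gs + S*e = 2.75 + 0.54*0.56 = 3.0524
Denominator: 1 + e = 1 + 0.56 = 1.56
gamma = 9.81 * 3.0524 / 1.56
gamma = 19.195 kN/m^3


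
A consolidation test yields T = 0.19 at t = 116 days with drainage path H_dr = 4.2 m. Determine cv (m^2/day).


Using cv = T * H_dr^2 / t
H_dr^2 = 4.2^2 = 17.64
cv = 0.19 * 17.64 / 116
cv = 0.02889 m^2/day


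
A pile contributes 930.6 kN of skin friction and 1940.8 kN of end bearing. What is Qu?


Using Qu = Qf + Qb
Qu = 930.6 + 1940.8
Qu = 2871.4 kN


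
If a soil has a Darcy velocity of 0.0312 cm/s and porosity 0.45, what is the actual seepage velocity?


Using v_s = v_d / n
v_s = 0.0312 / 0.45
v_s = 0.06933 cm/s


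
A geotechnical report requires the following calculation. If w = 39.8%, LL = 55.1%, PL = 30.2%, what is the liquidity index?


Result: 0.386

Derivation:
First compute the plasticity index:
PI = LL - PL = 55.1 - 30.2 = 24.9
Then compute the liquidity index:
LI = (w - PL) / PI
LI = (39.8 - 30.2) / 24.9
LI = 0.386


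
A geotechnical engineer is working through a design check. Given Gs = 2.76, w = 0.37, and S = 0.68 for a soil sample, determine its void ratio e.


Using the relation e = Gs * w / S
e = 2.76 * 0.37 / 0.68
e = 1.5018


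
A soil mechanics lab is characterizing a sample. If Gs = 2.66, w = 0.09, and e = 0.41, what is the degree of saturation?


Result: 0.5839

Derivation:
Using S = Gs * w / e
S = 2.66 * 0.09 / 0.41
S = 0.5839


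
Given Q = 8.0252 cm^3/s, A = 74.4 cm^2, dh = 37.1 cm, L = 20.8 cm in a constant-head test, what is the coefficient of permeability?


Result: 0.060475 cm/s

Derivation:
Compute hydraulic gradient:
i = dh / L = 37.1 / 20.8 = 1.78365
Then apply Darcy's law:
k = Q / (A * i)
k = 8.0252 / (74.4 * 1.78365)
k = 8.0252 / 132.704
k = 0.060475 cm/s


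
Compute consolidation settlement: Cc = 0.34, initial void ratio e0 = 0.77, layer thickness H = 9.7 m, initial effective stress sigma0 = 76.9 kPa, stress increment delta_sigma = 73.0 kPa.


Result: 0.5401 m

Derivation:
Using Sc = Cc * H / (1 + e0) * log10((sigma0 + delta_sigma) / sigma0)
Stress ratio = (76.9 + 73.0) / 76.9 = 1.94928
log10(1.94928) = 0.289875
Cc * H / (1 + e0) = 0.34 * 9.7 / (1 + 0.77) = 1.86328
Sc = 1.86328 * 0.289875
Sc = 0.5401 m


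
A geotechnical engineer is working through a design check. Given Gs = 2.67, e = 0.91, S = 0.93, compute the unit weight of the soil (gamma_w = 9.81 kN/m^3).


Result: 18.06 kN/m^3

Derivation:
Using gamma = gamma_w * (Gs + S*e) / (1 + e)
Numerator: Gs + S*e = 2.67 + 0.93*0.91 = 3.5163
Denominator: 1 + e = 1 + 0.91 = 1.91
gamma = 9.81 * 3.5163 / 1.91
gamma = 18.06 kN/m^3


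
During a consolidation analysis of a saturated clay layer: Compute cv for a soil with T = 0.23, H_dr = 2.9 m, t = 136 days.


Using cv = T * H_dr^2 / t
H_dr^2 = 2.9^2 = 8.41
cv = 0.23 * 8.41 / 136
cv = 0.01422 m^2/day


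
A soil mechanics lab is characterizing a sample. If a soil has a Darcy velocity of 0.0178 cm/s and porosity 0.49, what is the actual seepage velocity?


Using v_s = v_d / n
v_s = 0.0178 / 0.49
v_s = 0.03633 cm/s


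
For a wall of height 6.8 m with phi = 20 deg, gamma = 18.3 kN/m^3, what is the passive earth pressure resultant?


Result: 862.95 kN/m

Derivation:
Compute passive earth pressure coefficient:
Kp = tan^2(45 + phi/2) = tan^2(55.0) = 2.039607
Compute passive force:
Pp = 0.5 * Kp * gamma * H^2
Pp = 0.5 * 2.039607 * 18.3 * 6.8^2
Pp = 862.95 kN/m


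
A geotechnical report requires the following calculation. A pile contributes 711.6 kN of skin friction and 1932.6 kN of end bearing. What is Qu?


Using Qu = Qf + Qb
Qu = 711.6 + 1932.6
Qu = 2644.2 kN


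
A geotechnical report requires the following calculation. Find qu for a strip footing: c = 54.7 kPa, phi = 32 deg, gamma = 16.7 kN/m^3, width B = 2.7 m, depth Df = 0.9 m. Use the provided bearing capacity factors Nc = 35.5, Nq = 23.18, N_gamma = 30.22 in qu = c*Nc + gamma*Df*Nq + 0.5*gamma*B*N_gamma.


Compute qu = c*Nc + gamma*Df*Nq + 0.5*gamma*B*N_gamma
Term 1: 54.7 * 35.5 = 1941.85
Term 2: 16.7 * 0.9 * 23.18 = 348.3954
Term 3: 0.5 * 16.7 * 2.7 * 30.22 = 681.3099
qu = 1941.85 + 348.3954 + 681.3099
qu = 2971.56 kPa


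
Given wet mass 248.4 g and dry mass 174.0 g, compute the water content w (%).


Result: 42.76 %

Derivation:
Using w = (m_wet - m_dry) / m_dry * 100
m_wet - m_dry = 248.4 - 174.0 = 74.4 g
w = 74.4 / 174.0 * 100
w = 42.76 %


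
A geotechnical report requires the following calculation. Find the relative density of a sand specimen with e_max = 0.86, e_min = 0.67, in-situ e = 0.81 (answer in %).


Result: 26.32 %

Derivation:
Using Dr = (e_max - e) / (e_max - e_min) * 100
e_max - e = 0.86 - 0.81 = 0.05
e_max - e_min = 0.86 - 0.67 = 0.19
Dr = 0.05 / 0.19 * 100
Dr = 26.32 %


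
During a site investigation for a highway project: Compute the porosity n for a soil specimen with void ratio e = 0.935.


Using the relation n = e / (1 + e)
n = 0.935 / (1 + 0.935)
n = 0.935 / 1.935
n = 0.4832


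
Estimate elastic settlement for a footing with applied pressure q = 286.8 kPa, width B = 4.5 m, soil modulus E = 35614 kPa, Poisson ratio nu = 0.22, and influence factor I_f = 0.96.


Result: 33.105 mm

Derivation:
Using Se = q * B * (1 - nu^2) * I_f / E
1 - nu^2 = 1 - 0.22^2 = 0.9516
Se = 286.8 * 4.5 * 0.9516 * 0.96 / 35614
Se = 0.033105 m
Convert to mm: Se = 0.033105 * 1000 = 33.105 mm


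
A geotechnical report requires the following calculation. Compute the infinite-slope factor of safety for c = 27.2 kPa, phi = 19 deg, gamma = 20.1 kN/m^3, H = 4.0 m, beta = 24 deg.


Using Fs = c / (gamma*H*sin(beta)*cos(beta)) + tan(phi)/tan(beta)
Cohesion contribution = 27.2 / (20.1*4.0*sin(24)*cos(24))
Cohesion contribution = 0.910478
Friction contribution = tan(19)/tan(24) = 0.773372
Fs = 0.910478 + 0.773372
Fs = 1.684


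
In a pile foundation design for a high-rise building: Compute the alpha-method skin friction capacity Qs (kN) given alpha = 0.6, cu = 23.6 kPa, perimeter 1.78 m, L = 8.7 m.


Using Qs = alpha * cu * perimeter * L
Qs = 0.6 * 23.6 * 1.78 * 8.7
Qs = 219.28 kN


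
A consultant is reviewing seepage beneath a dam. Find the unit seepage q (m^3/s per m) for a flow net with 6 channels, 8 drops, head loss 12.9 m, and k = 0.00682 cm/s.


Result: 0.0006598 m^3/s per m

Derivation:
Convert k to m/s for unit consistency with H:
k = 0.00682 cm/s = 0.00682 / 100 m/s = 6.82e-05 m/s
Using q = k * H * Nf / Nd
Nf / Nd = 6 / 8 = 0.75
q = 6.82e-05 * 12.9 * 0.75
q = 0.0006598 m^3/s per m


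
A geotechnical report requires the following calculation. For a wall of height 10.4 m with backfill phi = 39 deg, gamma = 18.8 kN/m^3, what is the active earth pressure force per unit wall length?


Compute active earth pressure coefficient:
Ka = tan^2(45 - phi/2) = tan^2(25.5) = 0.227506
Compute active force:
Pa = 0.5 * Ka * gamma * H^2
Pa = 0.5 * 0.227506 * 18.8 * 10.4^2
Pa = 231.31 kN/m


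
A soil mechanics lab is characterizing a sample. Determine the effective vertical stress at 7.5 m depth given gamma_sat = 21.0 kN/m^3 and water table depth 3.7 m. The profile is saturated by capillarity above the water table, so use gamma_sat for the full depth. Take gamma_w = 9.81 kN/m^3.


Total stress = gamma_sat * depth
sigma = 21.0 * 7.5 = 157.5 kPa
Pore water pressure u = gamma_w * (depth - d_wt)
u = 9.81 * (7.5 - 3.7) = 37.278 kPa
Effective stress = sigma - u
sigma' = 157.5 - 37.278 = 120.22 kPa


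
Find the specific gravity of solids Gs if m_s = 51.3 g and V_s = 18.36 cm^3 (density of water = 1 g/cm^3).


Using Gs = m_s / (V_s * rho_w)
Since rho_w = 1 g/cm^3:
Gs = 51.3 / 18.36
Gs = 2.794


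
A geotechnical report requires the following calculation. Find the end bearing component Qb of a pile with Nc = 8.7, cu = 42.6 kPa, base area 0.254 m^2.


Result: 94.14 kN

Derivation:
Using Qb = Nc * cu * Ab
Qb = 8.7 * 42.6 * 0.254
Qb = 94.14 kN


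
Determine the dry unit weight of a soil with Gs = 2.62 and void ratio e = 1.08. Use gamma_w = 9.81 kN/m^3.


Using gamma_d = Gs * gamma_w / (1 + e)
gamma_d = 2.62 * 9.81 / (1 + 1.08)
gamma_d = 2.62 * 9.81 / 2.08
gamma_d = 12.357 kN/m^3


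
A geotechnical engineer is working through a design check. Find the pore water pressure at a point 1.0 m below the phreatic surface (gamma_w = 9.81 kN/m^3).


Using u = gamma_w * h_w
u = 9.81 * 1.0
u = 9.81 kPa


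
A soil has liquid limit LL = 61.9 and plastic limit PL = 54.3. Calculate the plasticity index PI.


Result: 7.6

Derivation:
Using PI = LL - PL
PI = 61.9 - 54.3
PI = 7.6


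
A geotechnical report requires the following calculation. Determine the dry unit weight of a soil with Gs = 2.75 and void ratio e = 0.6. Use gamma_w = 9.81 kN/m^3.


Using gamma_d = Gs * gamma_w / (1 + e)
gamma_d = 2.75 * 9.81 / (1 + 0.6)
gamma_d = 2.75 * 9.81 / 1.6
gamma_d = 16.861 kN/m^3


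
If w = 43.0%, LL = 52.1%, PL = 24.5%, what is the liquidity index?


First compute the plasticity index:
PI = LL - PL = 52.1 - 24.5 = 27.6
Then compute the liquidity index:
LI = (w - PL) / PI
LI = (43.0 - 24.5) / 27.6
LI = 0.67


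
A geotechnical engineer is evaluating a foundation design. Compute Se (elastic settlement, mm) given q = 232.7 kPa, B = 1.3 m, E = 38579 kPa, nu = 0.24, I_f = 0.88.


Result: 6.503 mm

Derivation:
Using Se = q * B * (1 - nu^2) * I_f / E
1 - nu^2 = 1 - 0.24^2 = 0.9424
Se = 232.7 * 1.3 * 0.9424 * 0.88 / 38579
Se = 0.006503 m
Convert to mm: Se = 0.006503 * 1000 = 6.503 mm


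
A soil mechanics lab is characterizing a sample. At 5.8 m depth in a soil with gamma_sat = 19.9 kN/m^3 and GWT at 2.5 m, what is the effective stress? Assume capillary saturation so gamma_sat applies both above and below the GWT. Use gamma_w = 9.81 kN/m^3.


Result: 83.05 kPa

Derivation:
Total stress = gamma_sat * depth
sigma = 19.9 * 5.8 = 115.42 kPa
Pore water pressure u = gamma_w * (depth - d_wt)
u = 9.81 * (5.8 - 2.5) = 32.373 kPa
Effective stress = sigma - u
sigma' = 115.42 - 32.373 = 83.05 kPa


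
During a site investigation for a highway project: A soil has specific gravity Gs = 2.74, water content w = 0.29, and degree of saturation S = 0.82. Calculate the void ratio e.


Using the relation e = Gs * w / S
e = 2.74 * 0.29 / 0.82
e = 0.969


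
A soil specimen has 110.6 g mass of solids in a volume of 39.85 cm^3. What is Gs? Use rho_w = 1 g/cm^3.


Using Gs = m_s / (V_s * rho_w)
Since rho_w = 1 g/cm^3:
Gs = 110.6 / 39.85
Gs = 2.775


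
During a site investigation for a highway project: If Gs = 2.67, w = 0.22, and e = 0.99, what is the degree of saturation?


Using S = Gs * w / e
S = 2.67 * 0.22 / 0.99
S = 0.5933


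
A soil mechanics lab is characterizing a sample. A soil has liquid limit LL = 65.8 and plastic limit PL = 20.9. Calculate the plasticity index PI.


Using PI = LL - PL
PI = 65.8 - 20.9
PI = 44.9


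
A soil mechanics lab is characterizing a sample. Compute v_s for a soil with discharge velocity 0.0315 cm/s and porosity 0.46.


Result: 0.06848 cm/s

Derivation:
Using v_s = v_d / n
v_s = 0.0315 / 0.46
v_s = 0.06848 cm/s


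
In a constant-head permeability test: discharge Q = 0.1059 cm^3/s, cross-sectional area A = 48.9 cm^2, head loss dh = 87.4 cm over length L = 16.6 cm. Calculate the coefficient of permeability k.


Result: 0.000411 cm/s

Derivation:
Compute hydraulic gradient:
i = dh / L = 87.4 / 16.6 = 5.26506
Then apply Darcy's law:
k = Q / (A * i)
k = 0.1059 / (48.9 * 5.26506)
k = 0.1059 / 257.461
k = 0.000411 cm/s


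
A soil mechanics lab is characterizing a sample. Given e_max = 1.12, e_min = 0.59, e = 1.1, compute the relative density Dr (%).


Using Dr = (e_max - e) / (e_max - e_min) * 100
e_max - e = 1.12 - 1.1 = 0.02
e_max - e_min = 1.12 - 0.59 = 0.53
Dr = 0.02 / 0.53 * 100
Dr = 3.77 %


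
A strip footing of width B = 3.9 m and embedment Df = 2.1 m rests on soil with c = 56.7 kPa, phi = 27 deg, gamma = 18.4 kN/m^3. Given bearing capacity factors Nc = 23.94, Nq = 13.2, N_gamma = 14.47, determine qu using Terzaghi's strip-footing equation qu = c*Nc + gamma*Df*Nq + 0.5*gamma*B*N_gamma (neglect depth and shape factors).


Result: 2386.63 kPa

Derivation:
Compute qu = c*Nc + gamma*Df*Nq + 0.5*gamma*B*N_gamma
Term 1: 56.7 * 23.94 = 1357.398
Term 2: 18.4 * 2.1 * 13.2 = 510.048
Term 3: 0.5 * 18.4 * 3.9 * 14.47 = 519.1836
qu = 1357.398 + 510.048 + 519.1836
qu = 2386.63 kPa


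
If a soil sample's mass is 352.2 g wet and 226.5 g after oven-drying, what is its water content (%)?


Using w = (m_wet - m_dry) / m_dry * 100
m_wet - m_dry = 352.2 - 226.5 = 125.7 g
w = 125.7 / 226.5 * 100
w = 55.5 %


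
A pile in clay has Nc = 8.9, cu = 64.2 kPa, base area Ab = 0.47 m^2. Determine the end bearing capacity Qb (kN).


Using Qb = Nc * cu * Ab
Qb = 8.9 * 64.2 * 0.47
Qb = 268.55 kN


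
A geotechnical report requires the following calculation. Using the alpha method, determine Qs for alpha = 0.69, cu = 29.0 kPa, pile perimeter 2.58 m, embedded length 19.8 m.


Using Qs = alpha * cu * perimeter * L
Qs = 0.69 * 29.0 * 2.58 * 19.8
Qs = 1022.19 kN


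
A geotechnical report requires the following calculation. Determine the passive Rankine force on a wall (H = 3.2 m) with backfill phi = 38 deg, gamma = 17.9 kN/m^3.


Compute passive earth pressure coefficient:
Kp = tan^2(45 + phi/2) = tan^2(64.0) = 4.203746
Compute passive force:
Pp = 0.5 * Kp * gamma * H^2
Pp = 0.5 * 4.203746 * 17.9 * 3.2^2
Pp = 385.26 kN/m


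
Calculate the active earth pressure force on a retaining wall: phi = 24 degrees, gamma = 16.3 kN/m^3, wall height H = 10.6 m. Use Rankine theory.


Compute active earth pressure coefficient:
Ka = tan^2(45 - phi/2) = tan^2(33.0) = 0.42173
Compute active force:
Pa = 0.5 * Ka * gamma * H^2
Pa = 0.5 * 0.42173 * 16.3 * 10.6^2
Pa = 386.19 kN/m


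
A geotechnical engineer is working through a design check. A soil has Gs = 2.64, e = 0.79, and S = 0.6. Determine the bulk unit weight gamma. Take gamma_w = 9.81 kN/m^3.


Result: 17.066 kN/m^3

Derivation:
Using gamma = gamma_w * (Gs + S*e) / (1 + e)
Numerator: Gs + S*e = 2.64 + 0.6*0.79 = 3.114
Denominator: 1 + e = 1 + 0.79 = 1.79
gamma = 9.81 * 3.114 / 1.79
gamma = 17.066 kN/m^3


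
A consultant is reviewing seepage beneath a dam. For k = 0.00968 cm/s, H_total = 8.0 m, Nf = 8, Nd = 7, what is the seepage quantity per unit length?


Convert k to m/s for unit consistency with H:
k = 0.00968 cm/s = 0.00968 / 100 m/s = 9.68e-05 m/s
Using q = k * H * Nf / Nd
Nf / Nd = 8 / 7 = 1.1429
q = 9.68e-05 * 8.0 * 1.1429
q = 0.000885 m^3/s per m


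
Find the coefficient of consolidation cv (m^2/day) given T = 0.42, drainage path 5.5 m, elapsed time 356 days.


Using cv = T * H_dr^2 / t
H_dr^2 = 5.5^2 = 30.25
cv = 0.42 * 30.25 / 356
cv = 0.03569 m^2/day


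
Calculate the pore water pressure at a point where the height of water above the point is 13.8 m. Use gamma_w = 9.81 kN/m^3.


Using u = gamma_w * h_w
u = 9.81 * 13.8
u = 135.38 kPa


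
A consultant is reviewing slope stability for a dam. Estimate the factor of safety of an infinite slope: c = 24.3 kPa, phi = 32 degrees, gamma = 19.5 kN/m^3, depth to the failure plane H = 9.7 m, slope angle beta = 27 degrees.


Using Fs = c / (gamma*H*sin(beta)*cos(beta)) + tan(phi)/tan(beta)
Cohesion contribution = 24.3 / (19.5*9.7*sin(27)*cos(27))
Cohesion contribution = 0.317594
Friction contribution = tan(32)/tan(27) = 1.22638
Fs = 0.317594 + 1.22638
Fs = 1.544


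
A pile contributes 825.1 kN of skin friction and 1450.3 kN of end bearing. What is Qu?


Using Qu = Qf + Qb
Qu = 825.1 + 1450.3
Qu = 2275.4 kN


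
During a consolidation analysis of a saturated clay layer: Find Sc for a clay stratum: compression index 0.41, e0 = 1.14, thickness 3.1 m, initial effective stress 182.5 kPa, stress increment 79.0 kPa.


Using Sc = Cc * H / (1 + e0) * log10((sigma0 + delta_sigma) / sigma0)
Stress ratio = (182.5 + 79.0) / 182.5 = 1.43288
log10(1.43288) = 0.156209
Cc * H / (1 + e0) = 0.41 * 3.1 / (1 + 1.14) = 0.593925
Sc = 0.593925 * 0.156209
Sc = 0.0928 m


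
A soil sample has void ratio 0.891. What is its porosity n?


Result: 0.4712

Derivation:
Using the relation n = e / (1 + e)
n = 0.891 / (1 + 0.891)
n = 0.891 / 1.891
n = 0.4712


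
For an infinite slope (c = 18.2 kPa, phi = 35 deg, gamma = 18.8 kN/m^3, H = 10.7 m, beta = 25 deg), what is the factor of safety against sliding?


Result: 1.738

Derivation:
Using Fs = c / (gamma*H*sin(beta)*cos(beta)) + tan(phi)/tan(beta)
Cohesion contribution = 18.2 / (18.8*10.7*sin(25)*cos(25))
Cohesion contribution = 0.236214
Friction contribution = tan(35)/tan(25) = 1.5016
Fs = 0.236214 + 1.5016
Fs = 1.738


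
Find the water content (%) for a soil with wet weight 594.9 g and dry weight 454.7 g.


Using w = (m_wet - m_dry) / m_dry * 100
m_wet - m_dry = 594.9 - 454.7 = 140.2 g
w = 140.2 / 454.7 * 100
w = 30.83 %


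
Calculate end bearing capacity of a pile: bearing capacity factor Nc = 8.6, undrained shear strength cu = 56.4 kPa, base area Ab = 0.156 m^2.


Using Qb = Nc * cu * Ab
Qb = 8.6 * 56.4 * 0.156
Qb = 75.67 kN


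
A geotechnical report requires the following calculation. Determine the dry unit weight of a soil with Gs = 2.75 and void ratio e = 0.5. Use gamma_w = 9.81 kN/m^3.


Using gamma_d = Gs * gamma_w / (1 + e)
gamma_d = 2.75 * 9.81 / (1 + 0.5)
gamma_d = 2.75 * 9.81 / 1.5
gamma_d = 17.985 kN/m^3


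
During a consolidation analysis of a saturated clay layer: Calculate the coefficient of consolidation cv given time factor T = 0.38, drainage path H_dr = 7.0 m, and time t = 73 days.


Using cv = T * H_dr^2 / t
H_dr^2 = 7.0^2 = 49.0
cv = 0.38 * 49.0 / 73
cv = 0.25507 m^2/day


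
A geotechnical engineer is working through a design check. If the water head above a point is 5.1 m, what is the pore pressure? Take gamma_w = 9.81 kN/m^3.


Result: 50.03 kPa

Derivation:
Using u = gamma_w * h_w
u = 9.81 * 5.1
u = 50.03 kPa


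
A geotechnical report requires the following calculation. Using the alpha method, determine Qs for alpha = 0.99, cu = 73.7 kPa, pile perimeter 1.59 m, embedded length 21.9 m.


Using Qs = alpha * cu * perimeter * L
Qs = 0.99 * 73.7 * 1.59 * 21.9
Qs = 2540.64 kN


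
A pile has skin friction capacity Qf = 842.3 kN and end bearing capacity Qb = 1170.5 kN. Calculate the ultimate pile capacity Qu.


Result: 2012.8 kN

Derivation:
Using Qu = Qf + Qb
Qu = 842.3 + 1170.5
Qu = 2012.8 kN


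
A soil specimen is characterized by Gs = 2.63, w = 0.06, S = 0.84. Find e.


Using the relation e = Gs * w / S
e = 2.63 * 0.06 / 0.84
e = 0.1879


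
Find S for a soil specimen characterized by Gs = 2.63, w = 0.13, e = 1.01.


Using S = Gs * w / e
S = 2.63 * 0.13 / 1.01
S = 0.3385


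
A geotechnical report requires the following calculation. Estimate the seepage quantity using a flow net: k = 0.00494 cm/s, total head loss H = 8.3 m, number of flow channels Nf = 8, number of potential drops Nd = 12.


Result: 0.0002733 m^3/s per m

Derivation:
Convert k to m/s for unit consistency with H:
k = 0.00494 cm/s = 0.00494 / 100 m/s = 4.94e-05 m/s
Using q = k * H * Nf / Nd
Nf / Nd = 8 / 12 = 0.6667
q = 4.94e-05 * 8.3 * 0.6667
q = 0.0002733 m^3/s per m


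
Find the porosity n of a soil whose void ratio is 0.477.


Using the relation n = e / (1 + e)
n = 0.477 / (1 + 0.477)
n = 0.477 / 1.477
n = 0.323


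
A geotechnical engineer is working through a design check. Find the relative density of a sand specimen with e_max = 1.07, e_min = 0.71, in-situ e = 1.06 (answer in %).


Using Dr = (e_max - e) / (e_max - e_min) * 100
e_max - e = 1.07 - 1.06 = 0.01
e_max - e_min = 1.07 - 0.71 = 0.36
Dr = 0.01 / 0.36 * 100
Dr = 2.78 %


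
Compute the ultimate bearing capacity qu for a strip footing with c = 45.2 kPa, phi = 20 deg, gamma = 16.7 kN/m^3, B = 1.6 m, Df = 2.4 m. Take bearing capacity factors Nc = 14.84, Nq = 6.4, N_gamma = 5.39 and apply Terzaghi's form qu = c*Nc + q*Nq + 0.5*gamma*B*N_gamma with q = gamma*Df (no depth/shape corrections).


Result: 999.29 kPa

Derivation:
Compute qu = c*Nc + gamma*Df*Nq + 0.5*gamma*B*N_gamma
Term 1: 45.2 * 14.84 = 670.768
Term 2: 16.7 * 2.4 * 6.4 = 256.512
Term 3: 0.5 * 16.7 * 1.6 * 5.39 = 72.0104
qu = 670.768 + 256.512 + 72.0104
qu = 999.29 kPa


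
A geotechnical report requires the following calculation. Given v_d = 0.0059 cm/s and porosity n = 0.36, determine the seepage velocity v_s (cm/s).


Result: 0.01639 cm/s

Derivation:
Using v_s = v_d / n
v_s = 0.0059 / 0.36
v_s = 0.01639 cm/s


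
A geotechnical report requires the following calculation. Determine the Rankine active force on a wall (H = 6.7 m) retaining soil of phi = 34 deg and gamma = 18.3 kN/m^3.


Compute active earth pressure coefficient:
Ka = tan^2(45 - phi/2) = tan^2(28.0) = 0.282715
Compute active force:
Pa = 0.5 * Ka * gamma * H^2
Pa = 0.5 * 0.282715 * 18.3 * 6.7^2
Pa = 116.12 kN/m


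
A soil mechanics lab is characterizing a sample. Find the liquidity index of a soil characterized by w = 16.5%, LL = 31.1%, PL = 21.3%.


Result: -0.49

Derivation:
First compute the plasticity index:
PI = LL - PL = 31.1 - 21.3 = 9.8
Then compute the liquidity index:
LI = (w - PL) / PI
LI = (16.5 - 21.3) / 9.8
LI = -0.49


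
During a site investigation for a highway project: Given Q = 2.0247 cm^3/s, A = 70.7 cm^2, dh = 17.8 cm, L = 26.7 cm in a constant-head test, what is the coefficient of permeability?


Result: 0.042957 cm/s

Derivation:
Compute hydraulic gradient:
i = dh / L = 17.8 / 26.7 = 0.666667
Then apply Darcy's law:
k = Q / (A * i)
k = 2.0247 / (70.7 * 0.666667)
k = 2.0247 / 47.1333
k = 0.042957 cm/s


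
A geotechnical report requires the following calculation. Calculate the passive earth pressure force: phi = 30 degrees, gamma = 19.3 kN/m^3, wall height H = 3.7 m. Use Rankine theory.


Result: 396.33 kN/m

Derivation:
Compute passive earth pressure coefficient:
Kp = tan^2(45 + phi/2) = tan^2(60.0) = 3
Compute passive force:
Pp = 0.5 * Kp * gamma * H^2
Pp = 0.5 * 3 * 19.3 * 3.7^2
Pp = 396.33 kN/m


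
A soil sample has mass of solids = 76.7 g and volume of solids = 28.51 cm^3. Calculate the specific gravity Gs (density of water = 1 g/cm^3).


Using Gs = m_s / (V_s * rho_w)
Since rho_w = 1 g/cm^3:
Gs = 76.7 / 28.51
Gs = 2.69


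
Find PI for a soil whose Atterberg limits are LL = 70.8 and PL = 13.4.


Using PI = LL - PL
PI = 70.8 - 13.4
PI = 57.4


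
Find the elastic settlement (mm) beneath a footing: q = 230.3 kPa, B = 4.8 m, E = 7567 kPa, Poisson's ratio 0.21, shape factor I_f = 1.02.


Using Se = q * B * (1 - nu^2) * I_f / E
1 - nu^2 = 1 - 0.21^2 = 0.9559
Se = 230.3 * 4.8 * 0.9559 * 1.02 / 7567
Se = 0.142437 m
Convert to mm: Se = 0.142437 * 1000 = 142.437 mm


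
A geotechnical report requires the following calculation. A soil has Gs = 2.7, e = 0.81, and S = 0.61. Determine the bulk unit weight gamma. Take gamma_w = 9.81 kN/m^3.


Using gamma = gamma_w * (Gs + S*e) / (1 + e)
Numerator: Gs + S*e = 2.7 + 0.61*0.81 = 3.1941
Denominator: 1 + e = 1 + 0.81 = 1.81
gamma = 9.81 * 3.1941 / 1.81
gamma = 17.312 kN/m^3


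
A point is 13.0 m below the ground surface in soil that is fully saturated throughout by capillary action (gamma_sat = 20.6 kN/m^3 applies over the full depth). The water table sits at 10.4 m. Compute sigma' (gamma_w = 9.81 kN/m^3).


Total stress = gamma_sat * depth
sigma = 20.6 * 13.0 = 267.8 kPa
Pore water pressure u = gamma_w * (depth - d_wt)
u = 9.81 * (13.0 - 10.4) = 25.506 kPa
Effective stress = sigma - u
sigma' = 267.8 - 25.506 = 242.29 kPa


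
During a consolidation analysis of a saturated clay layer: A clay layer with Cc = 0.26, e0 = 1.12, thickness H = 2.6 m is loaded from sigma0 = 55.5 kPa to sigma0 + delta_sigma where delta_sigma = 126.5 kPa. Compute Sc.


Result: 0.1645 m

Derivation:
Using Sc = Cc * H / (1 + e0) * log10((sigma0 + delta_sigma) / sigma0)
Stress ratio = (55.5 + 126.5) / 55.5 = 3.27928
log10(3.27928) = 0.515778
Cc * H / (1 + e0) = 0.26 * 2.6 / (1 + 1.12) = 0.318868
Sc = 0.318868 * 0.515778
Sc = 0.1645 m


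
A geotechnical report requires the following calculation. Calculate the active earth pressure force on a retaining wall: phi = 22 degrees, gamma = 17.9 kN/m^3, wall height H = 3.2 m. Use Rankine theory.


Compute active earth pressure coefficient:
Ka = tan^2(45 - phi/2) = tan^2(34.0) = 0.454962
Compute active force:
Pa = 0.5 * Ka * gamma * H^2
Pa = 0.5 * 0.454962 * 17.9 * 3.2^2
Pa = 41.7 kN/m


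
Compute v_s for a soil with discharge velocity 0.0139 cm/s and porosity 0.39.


Result: 0.03564 cm/s

Derivation:
Using v_s = v_d / n
v_s = 0.0139 / 0.39
v_s = 0.03564 cm/s


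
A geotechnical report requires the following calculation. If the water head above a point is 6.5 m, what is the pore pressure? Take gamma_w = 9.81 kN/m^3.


Result: 63.77 kPa

Derivation:
Using u = gamma_w * h_w
u = 9.81 * 6.5
u = 63.77 kPa


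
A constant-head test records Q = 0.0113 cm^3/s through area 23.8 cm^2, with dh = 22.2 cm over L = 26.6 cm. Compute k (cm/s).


Compute hydraulic gradient:
i = dh / L = 22.2 / 26.6 = 0.834586
Then apply Darcy's law:
k = Q / (A * i)
k = 0.0113 / (23.8 * 0.834586)
k = 0.0113 / 19.8632
k = 0.000569 cm/s


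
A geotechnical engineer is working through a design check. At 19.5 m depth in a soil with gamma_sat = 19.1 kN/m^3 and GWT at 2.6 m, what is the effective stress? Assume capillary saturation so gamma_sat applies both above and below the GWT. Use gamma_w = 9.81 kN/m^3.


Result: 206.66 kPa

Derivation:
Total stress = gamma_sat * depth
sigma = 19.1 * 19.5 = 372.45 kPa
Pore water pressure u = gamma_w * (depth - d_wt)
u = 9.81 * (19.5 - 2.6) = 165.789 kPa
Effective stress = sigma - u
sigma' = 372.45 - 165.789 = 206.66 kPa


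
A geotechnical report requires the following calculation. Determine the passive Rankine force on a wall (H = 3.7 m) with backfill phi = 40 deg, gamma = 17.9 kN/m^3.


Compute passive earth pressure coefficient:
Kp = tan^2(45 + phi/2) = tan^2(65.0) = 4.59891
Compute passive force:
Pp = 0.5 * Kp * gamma * H^2
Pp = 0.5 * 4.59891 * 17.9 * 3.7^2
Pp = 563.48 kN/m


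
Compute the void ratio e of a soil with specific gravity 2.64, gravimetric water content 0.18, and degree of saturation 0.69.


Using the relation e = Gs * w / S
e = 2.64 * 0.18 / 0.69
e = 0.6887


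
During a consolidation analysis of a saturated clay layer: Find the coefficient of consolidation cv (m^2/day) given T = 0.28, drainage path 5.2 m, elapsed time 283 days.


Using cv = T * H_dr^2 / t
H_dr^2 = 5.2^2 = 27.04
cv = 0.28 * 27.04 / 283
cv = 0.02675 m^2/day


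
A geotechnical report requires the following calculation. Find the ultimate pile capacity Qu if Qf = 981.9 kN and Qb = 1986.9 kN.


Result: 2968.8 kN

Derivation:
Using Qu = Qf + Qb
Qu = 981.9 + 1986.9
Qu = 2968.8 kN


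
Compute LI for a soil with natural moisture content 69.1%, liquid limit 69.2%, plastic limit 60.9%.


First compute the plasticity index:
PI = LL - PL = 69.2 - 60.9 = 8.3
Then compute the liquidity index:
LI = (w - PL) / PI
LI = (69.1 - 60.9) / 8.3
LI = 0.988


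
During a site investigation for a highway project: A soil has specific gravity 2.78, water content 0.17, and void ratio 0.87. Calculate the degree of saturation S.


Result: 0.5432

Derivation:
Using S = Gs * w / e
S = 2.78 * 0.17 / 0.87
S = 0.5432


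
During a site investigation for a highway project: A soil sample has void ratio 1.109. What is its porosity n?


Result: 0.5258

Derivation:
Using the relation n = e / (1 + e)
n = 1.109 / (1 + 1.109)
n = 1.109 / 2.109
n = 0.5258


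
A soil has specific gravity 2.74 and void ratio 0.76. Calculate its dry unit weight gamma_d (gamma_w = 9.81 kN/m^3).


Using gamma_d = Gs * gamma_w / (1 + e)
gamma_d = 2.74 * 9.81 / (1 + 0.76)
gamma_d = 2.74 * 9.81 / 1.76
gamma_d = 15.272 kN/m^3


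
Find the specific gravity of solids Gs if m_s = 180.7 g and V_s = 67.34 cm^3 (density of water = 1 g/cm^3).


Using Gs = m_s / (V_s * rho_w)
Since rho_w = 1 g/cm^3:
Gs = 180.7 / 67.34
Gs = 2.683


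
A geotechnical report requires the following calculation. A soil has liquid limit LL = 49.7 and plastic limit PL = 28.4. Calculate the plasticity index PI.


Using PI = LL - PL
PI = 49.7 - 28.4
PI = 21.3


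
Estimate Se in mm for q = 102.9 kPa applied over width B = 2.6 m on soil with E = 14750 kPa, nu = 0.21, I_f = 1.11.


Using Se = q * B * (1 - nu^2) * I_f / E
1 - nu^2 = 1 - 0.21^2 = 0.9559
Se = 102.9 * 2.6 * 0.9559 * 1.11 / 14750
Se = 0.019246 m
Convert to mm: Se = 0.019246 * 1000 = 19.246 mm


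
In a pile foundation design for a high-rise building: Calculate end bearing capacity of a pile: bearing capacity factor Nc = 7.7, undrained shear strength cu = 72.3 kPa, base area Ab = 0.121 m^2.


Using Qb = Nc * cu * Ab
Qb = 7.7 * 72.3 * 0.121
Qb = 67.36 kN


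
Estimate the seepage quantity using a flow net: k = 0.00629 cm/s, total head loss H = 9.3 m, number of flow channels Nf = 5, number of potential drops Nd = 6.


Result: 0.0004875 m^3/s per m

Derivation:
Convert k to m/s for unit consistency with H:
k = 0.00629 cm/s = 0.00629 / 100 m/s = 6.29e-05 m/s
Using q = k * H * Nf / Nd
Nf / Nd = 5 / 6 = 0.8333
q = 6.29e-05 * 9.3 * 0.8333
q = 0.0004875 m^3/s per m


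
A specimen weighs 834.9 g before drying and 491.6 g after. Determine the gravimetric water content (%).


Using w = (m_wet - m_dry) / m_dry * 100
m_wet - m_dry = 834.9 - 491.6 = 343.3 g
w = 343.3 / 491.6 * 100
w = 69.83 %


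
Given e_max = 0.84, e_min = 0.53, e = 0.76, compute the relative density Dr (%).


Using Dr = (e_max - e) / (e_max - e_min) * 100
e_max - e = 0.84 - 0.76 = 0.08
e_max - e_min = 0.84 - 0.53 = 0.31
Dr = 0.08 / 0.31 * 100
Dr = 25.81 %


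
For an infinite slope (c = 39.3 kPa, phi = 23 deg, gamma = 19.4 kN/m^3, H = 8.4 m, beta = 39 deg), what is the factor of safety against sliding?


Using Fs = c / (gamma*H*sin(beta)*cos(beta)) + tan(phi)/tan(beta)
Cohesion contribution = 39.3 / (19.4*8.4*sin(39)*cos(39))
Cohesion contribution = 0.493102
Friction contribution = tan(23)/tan(39) = 0.524183
Fs = 0.493102 + 0.524183
Fs = 1.017


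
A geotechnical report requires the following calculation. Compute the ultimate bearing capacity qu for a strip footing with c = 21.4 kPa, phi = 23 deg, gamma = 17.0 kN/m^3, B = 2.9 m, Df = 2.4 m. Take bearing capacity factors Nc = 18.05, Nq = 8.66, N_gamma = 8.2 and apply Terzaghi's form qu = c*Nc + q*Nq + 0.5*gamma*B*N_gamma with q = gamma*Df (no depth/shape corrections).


Compute qu = c*Nc + gamma*Df*Nq + 0.5*gamma*B*N_gamma
Term 1: 21.4 * 18.05 = 386.27
Term 2: 17.0 * 2.4 * 8.66 = 353.328
Term 3: 0.5 * 17.0 * 2.9 * 8.2 = 202.13
qu = 386.27 + 353.328 + 202.13
qu = 941.73 kPa


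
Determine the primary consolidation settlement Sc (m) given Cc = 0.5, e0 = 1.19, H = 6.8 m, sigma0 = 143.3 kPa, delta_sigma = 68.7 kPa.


Result: 0.2641 m

Derivation:
Using Sc = Cc * H / (1 + e0) * log10((sigma0 + delta_sigma) / sigma0)
Stress ratio = (143.3 + 68.7) / 143.3 = 1.47941
log10(1.47941) = 0.17009
Cc * H / (1 + e0) = 0.5 * 6.8 / (1 + 1.19) = 1.55251
Sc = 1.55251 * 0.17009
Sc = 0.2641 m


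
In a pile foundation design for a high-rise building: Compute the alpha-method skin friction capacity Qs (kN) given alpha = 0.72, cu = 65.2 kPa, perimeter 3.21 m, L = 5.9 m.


Using Qs = alpha * cu * perimeter * L
Qs = 0.72 * 65.2 * 3.21 * 5.9
Qs = 889.07 kN


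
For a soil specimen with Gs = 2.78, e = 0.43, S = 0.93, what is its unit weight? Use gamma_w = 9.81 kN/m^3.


Result: 21.815 kN/m^3

Derivation:
Using gamma = gamma_w * (Gs + S*e) / (1 + e)
Numerator: Gs + S*e = 2.78 + 0.93*0.43 = 3.1799
Denominator: 1 + e = 1 + 0.43 = 1.43
gamma = 9.81 * 3.1799 / 1.43
gamma = 21.815 kN/m^3


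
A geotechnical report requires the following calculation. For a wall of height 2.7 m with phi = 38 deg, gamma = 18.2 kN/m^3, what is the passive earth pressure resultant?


Result: 278.87 kN/m

Derivation:
Compute passive earth pressure coefficient:
Kp = tan^2(45 + phi/2) = tan^2(64.0) = 4.203746
Compute passive force:
Pp = 0.5 * Kp * gamma * H^2
Pp = 0.5 * 4.203746 * 18.2 * 2.7^2
Pp = 278.87 kN/m


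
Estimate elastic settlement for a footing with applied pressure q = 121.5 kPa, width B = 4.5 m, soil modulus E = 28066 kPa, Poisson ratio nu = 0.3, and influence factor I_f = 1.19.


Result: 21.096 mm

Derivation:
Using Se = q * B * (1 - nu^2) * I_f / E
1 - nu^2 = 1 - 0.3^2 = 0.91
Se = 121.5 * 4.5 * 0.91 * 1.19 / 28066
Se = 0.021096 m
Convert to mm: Se = 0.021096 * 1000 = 21.096 mm


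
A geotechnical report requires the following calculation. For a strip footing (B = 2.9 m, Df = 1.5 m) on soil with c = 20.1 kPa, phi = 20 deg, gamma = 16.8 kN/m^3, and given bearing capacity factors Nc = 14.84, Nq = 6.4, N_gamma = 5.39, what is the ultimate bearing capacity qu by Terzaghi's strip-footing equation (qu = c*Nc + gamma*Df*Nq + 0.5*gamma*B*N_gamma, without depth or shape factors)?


Compute qu = c*Nc + gamma*Df*Nq + 0.5*gamma*B*N_gamma
Term 1: 20.1 * 14.84 = 298.284
Term 2: 16.8 * 1.5 * 6.4 = 161.28
Term 3: 0.5 * 16.8 * 2.9 * 5.39 = 131.3004
qu = 298.284 + 161.28 + 131.3004
qu = 590.86 kPa


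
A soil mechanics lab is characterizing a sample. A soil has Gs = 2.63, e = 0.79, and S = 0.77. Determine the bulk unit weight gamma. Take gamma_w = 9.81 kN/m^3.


Using gamma = gamma_w * (Gs + S*e) / (1 + e)
Numerator: Gs + S*e = 2.63 + 0.77*0.79 = 3.2383
Denominator: 1 + e = 1 + 0.79 = 1.79
gamma = 9.81 * 3.2383 / 1.79
gamma = 17.747 kN/m^3


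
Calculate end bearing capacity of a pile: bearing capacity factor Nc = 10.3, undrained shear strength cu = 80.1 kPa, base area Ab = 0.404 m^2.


Using Qb = Nc * cu * Ab
Qb = 10.3 * 80.1 * 0.404
Qb = 333.31 kN


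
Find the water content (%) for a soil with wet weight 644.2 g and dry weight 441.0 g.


Result: 46.08 %

Derivation:
Using w = (m_wet - m_dry) / m_dry * 100
m_wet - m_dry = 644.2 - 441.0 = 203.2 g
w = 203.2 / 441.0 * 100
w = 46.08 %


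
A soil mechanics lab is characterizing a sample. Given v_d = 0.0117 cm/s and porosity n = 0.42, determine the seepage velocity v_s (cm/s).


Result: 0.02786 cm/s

Derivation:
Using v_s = v_d / n
v_s = 0.0117 / 0.42
v_s = 0.02786 cm/s


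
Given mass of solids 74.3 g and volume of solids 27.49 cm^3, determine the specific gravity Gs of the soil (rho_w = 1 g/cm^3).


Result: 2.703

Derivation:
Using Gs = m_s / (V_s * rho_w)
Since rho_w = 1 g/cm^3:
Gs = 74.3 / 27.49
Gs = 2.703


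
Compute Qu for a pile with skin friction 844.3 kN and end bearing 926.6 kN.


Using Qu = Qf + Qb
Qu = 844.3 + 926.6
Qu = 1770.9 kN


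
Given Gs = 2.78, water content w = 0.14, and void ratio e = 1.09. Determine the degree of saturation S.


Using S = Gs * w / e
S = 2.78 * 0.14 / 1.09
S = 0.3571


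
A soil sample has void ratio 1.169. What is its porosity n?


Using the relation n = e / (1 + e)
n = 1.169 / (1 + 1.169)
n = 1.169 / 2.169
n = 0.539


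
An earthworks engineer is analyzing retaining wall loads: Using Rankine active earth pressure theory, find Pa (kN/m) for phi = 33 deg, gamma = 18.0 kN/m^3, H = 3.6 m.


Result: 34.39 kN/m

Derivation:
Compute active earth pressure coefficient:
Ka = tan^2(45 - phi/2) = tan^2(28.5) = 0.294801
Compute active force:
Pa = 0.5 * Ka * gamma * H^2
Pa = 0.5 * 0.294801 * 18.0 * 3.6^2
Pa = 34.39 kN/m


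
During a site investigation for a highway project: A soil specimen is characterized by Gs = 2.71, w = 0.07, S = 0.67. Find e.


Using the relation e = Gs * w / S
e = 2.71 * 0.07 / 0.67
e = 0.2831


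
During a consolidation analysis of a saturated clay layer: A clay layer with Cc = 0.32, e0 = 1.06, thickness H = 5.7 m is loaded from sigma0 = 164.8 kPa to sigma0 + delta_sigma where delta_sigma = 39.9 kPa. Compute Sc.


Using Sc = Cc * H / (1 + e0) * log10((sigma0 + delta_sigma) / sigma0)
Stress ratio = (164.8 + 39.9) / 164.8 = 1.24211
log10(1.24211) = 0.0941606
Cc * H / (1 + e0) = 0.32 * 5.7 / (1 + 1.06) = 0.885437
Sc = 0.885437 * 0.0941606
Sc = 0.0834 m


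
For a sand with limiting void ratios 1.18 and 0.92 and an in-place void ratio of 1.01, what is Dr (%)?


Using Dr = (e_max - e) / (e_max - e_min) * 100
e_max - e = 1.18 - 1.01 = 0.17
e_max - e_min = 1.18 - 0.92 = 0.26
Dr = 0.17 / 0.26 * 100
Dr = 65.38 %


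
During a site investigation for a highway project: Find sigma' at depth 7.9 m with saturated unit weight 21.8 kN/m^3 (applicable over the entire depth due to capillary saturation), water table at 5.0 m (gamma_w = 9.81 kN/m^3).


Result: 143.77 kPa

Derivation:
Total stress = gamma_sat * depth
sigma = 21.8 * 7.9 = 172.22 kPa
Pore water pressure u = gamma_w * (depth - d_wt)
u = 9.81 * (7.9 - 5.0) = 28.449 kPa
Effective stress = sigma - u
sigma' = 172.22 - 28.449 = 143.77 kPa


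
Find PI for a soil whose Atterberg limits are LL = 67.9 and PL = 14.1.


Using PI = LL - PL
PI = 67.9 - 14.1
PI = 53.8


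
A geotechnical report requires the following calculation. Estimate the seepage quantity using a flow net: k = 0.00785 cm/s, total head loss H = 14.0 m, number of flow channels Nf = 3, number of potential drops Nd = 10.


Result: 0.0003297 m^3/s per m

Derivation:
Convert k to m/s for unit consistency with H:
k = 0.00785 cm/s = 0.00785 / 100 m/s = 7.85e-05 m/s
Using q = k * H * Nf / Nd
Nf / Nd = 3 / 10 = 0.3
q = 7.85e-05 * 14.0 * 0.3
q = 0.0003297 m^3/s per m


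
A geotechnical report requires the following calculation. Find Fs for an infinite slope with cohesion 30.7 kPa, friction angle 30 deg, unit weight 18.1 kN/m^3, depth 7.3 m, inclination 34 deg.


Using Fs = c / (gamma*H*sin(beta)*cos(beta)) + tan(phi)/tan(beta)
Cohesion contribution = 30.7 / (18.1*7.3*sin(34)*cos(34))
Cohesion contribution = 0.501188
Friction contribution = tan(30)/tan(34) = 0.855957
Fs = 0.501188 + 0.855957
Fs = 1.357


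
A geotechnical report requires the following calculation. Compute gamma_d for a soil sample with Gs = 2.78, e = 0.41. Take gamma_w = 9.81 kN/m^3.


Result: 19.342 kN/m^3

Derivation:
Using gamma_d = Gs * gamma_w / (1 + e)
gamma_d = 2.78 * 9.81 / (1 + 0.41)
gamma_d = 2.78 * 9.81 / 1.41
gamma_d = 19.342 kN/m^3
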